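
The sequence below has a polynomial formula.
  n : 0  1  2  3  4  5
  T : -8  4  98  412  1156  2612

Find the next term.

5134

Δ: 12, 94, 314, 744, 1456
Δ²: 82, 220, 430, 712
Δ³: 138, 210, 282
Δ⁴: 72, 72
Constant fourth difference = 72, so extend:
282 + 72 = 354;  712 + 354 = 1066;  1456 + 1066 = 2522;  2612 + 2522 = 5134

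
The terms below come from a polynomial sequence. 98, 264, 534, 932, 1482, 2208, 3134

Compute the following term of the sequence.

First differences: 166  270  398  550  726  926
Second differences: 104  128  152  176  200
Third differences: 24  24  24  24
Constant third difference = 24, so extend:
200 + 24 = 224;  926 + 224 = 1150;  3134 + 1150 = 4284

4284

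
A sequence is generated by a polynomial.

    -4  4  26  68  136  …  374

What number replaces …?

236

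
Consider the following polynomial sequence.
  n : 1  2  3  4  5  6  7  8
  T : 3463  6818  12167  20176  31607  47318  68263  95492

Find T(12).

Δ: 3355 , 5349 , 8009 , 11431 , 15711 , 20945 , 27229
Δ²: 1994 , 2660 , 3422 , 4280 , 5234 , 6284
Δ³: 666 , 762 , 858 , 954 , 1050
Δ⁴: 96 , 96 , 96 , 96
Constant fourth difference = 96, so extend:
1050 + 96 = 1146;  6284 + 1146 = 7430;  27229 + 7430 = 34659;  95492 + 34659 = 130151
1146 + 96 = 1242;  7430 + 1242 = 8672;  34659 + 8672 = 43331;  130151 + 43331 = 173482
1242 + 96 = 1338;  8672 + 1338 = 10010;  43331 + 10010 = 53341;  173482 + 53341 = 226823
1338 + 96 = 1434;  10010 + 1434 = 11444;  53341 + 11444 = 64785;  226823 + 64785 = 291608

291608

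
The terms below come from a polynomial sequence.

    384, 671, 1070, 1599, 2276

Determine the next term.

3119

D1: 287, 399, 529, 677
D2: 112, 130, 148
D3: 18, 18
The third differences are constant (18).
148 + 18 = 166;  677 + 166 = 843;  2276 + 843 = 3119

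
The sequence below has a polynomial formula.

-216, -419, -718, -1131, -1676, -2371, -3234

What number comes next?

-4283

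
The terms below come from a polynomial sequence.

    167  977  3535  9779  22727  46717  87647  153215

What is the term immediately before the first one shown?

7

First differences: 810, 2558, 6244, 12948, 23990, 40930, 65568
Second differences: 1748, 3686, 6704, 11042, 16940, 24638
Third differences: 1938, 3018, 4338, 5898, 7698
Fourth differences: 1080, 1320, 1560, 1800
Fifth differences: 240, 240, 240
The fifth differences are constant at 240.
Work back: 1080 − 240 = 840;  1938 − 840 = 1098;  1748 − 1098 = 650;  810 − 650 = 160;  167 − 160 = 7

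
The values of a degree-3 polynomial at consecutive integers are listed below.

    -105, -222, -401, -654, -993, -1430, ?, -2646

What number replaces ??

Using the first 6 terms:
-117  -179  -253  -339  -437
-62  -74  -86  -98
-12  -12  -12
Constant third difference = -12.
Extend forward: -98 − 12 = -110;  -437 − 110 = -547;  -1430 − 547 = -1977

-1977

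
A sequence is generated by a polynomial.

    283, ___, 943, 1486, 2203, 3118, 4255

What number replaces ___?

Using the last 5 terms:
Δ: 543, 717, 915, 1137
Δ²: 174, 198, 222
Δ³: 24, 24
Constant third difference = 24.
Extend backward: 174 − 24 = 150;  543 − 150 = 393;  943 − 393 = 550

550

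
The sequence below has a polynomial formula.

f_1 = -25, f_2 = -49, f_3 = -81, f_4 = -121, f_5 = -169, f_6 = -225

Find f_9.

-441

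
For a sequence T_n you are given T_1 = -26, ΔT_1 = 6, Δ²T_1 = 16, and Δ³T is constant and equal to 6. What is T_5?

118

Build the table forward from the leading diagonal:
Δ³: 6  6  6  6  6
Δ²: 16  22  28  34  40
Δ: 6  22  44  72  106
T: -26  -20  2  46  118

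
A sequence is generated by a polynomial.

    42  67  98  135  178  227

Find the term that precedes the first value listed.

23

D1: 25  31  37  43  49
D2: 6  6  6  6
The second differences are constant at 6.
Work back: 25 − 6 = 19;  42 − 19 = 23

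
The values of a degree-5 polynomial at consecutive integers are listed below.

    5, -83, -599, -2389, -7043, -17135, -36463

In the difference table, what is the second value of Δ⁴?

Δ: -88, -516, -1790, -4654, -10092, -19328
Δ²: -428, -1274, -2864, -5438, -9236
Δ³: -846, -1590, -2574, -3798
Δ⁴: -744, -984, -1224
Δ⁵: -240, -240

-984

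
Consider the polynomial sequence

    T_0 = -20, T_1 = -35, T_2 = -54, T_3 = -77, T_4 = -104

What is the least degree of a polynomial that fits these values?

2

Δ: -15, -19, -23, -27
Δ²: -4, -4, -4
The second differences are constant, so the polynomial has degree 2.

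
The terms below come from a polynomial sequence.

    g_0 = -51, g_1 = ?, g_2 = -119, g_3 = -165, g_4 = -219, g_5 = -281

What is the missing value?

Using the last 4 terms:
D1: -46, -54, -62
D2: -8, -8
Constant second difference = -8.
Extend backward: -46 + 8 = -38;  -119 + 38 = -81

-81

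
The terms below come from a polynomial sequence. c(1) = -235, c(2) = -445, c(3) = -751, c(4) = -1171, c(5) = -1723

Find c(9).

-210, -306, -420, -552
-96, -114, -132
-18, -18
Third differences constant at -18.
-132 − 18 = -150;  -552 − 150 = -702;  -1723 − 702 = -2425
-150 − 18 = -168;  -702 − 168 = -870;  -2425 − 870 = -3295
-168 − 18 = -186;  -870 − 186 = -1056;  -3295 − 1056 = -4351
-186 − 18 = -204;  -1056 − 204 = -1260;  -4351 − 1260 = -5611

-5611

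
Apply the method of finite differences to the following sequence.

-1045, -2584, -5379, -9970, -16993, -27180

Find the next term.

First differences: -1539, -2795, -4591, -7023, -10187
Second differences: -1256, -1796, -2432, -3164
Third differences: -540, -636, -732
Fourth differences: -96, -96
The fourth differences are constant (-96).
-732 − 96 = -828;  -3164 − 828 = -3992;  -10187 − 3992 = -14179;  -27180 − 14179 = -41359

-41359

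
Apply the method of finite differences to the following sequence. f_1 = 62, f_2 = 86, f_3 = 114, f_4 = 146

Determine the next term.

First differences: 24, 28, 32
Second differences: 4, 4
The second differences are constant (4).
32 + 4 = 36;  146 + 36 = 182

182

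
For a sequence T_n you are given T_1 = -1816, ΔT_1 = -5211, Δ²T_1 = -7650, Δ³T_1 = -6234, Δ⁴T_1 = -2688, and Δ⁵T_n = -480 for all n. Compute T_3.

-19888

Build the table forward from the leading diagonal:
Fifth differences: -480, -480, -480
Fourth differences: -2688, -3168, -3648
Third differences: -6234, -8922, -12090
Second differences: -7650, -13884, -22806
First differences: -5211, -12861, -26745
T: -1816, -7027, -19888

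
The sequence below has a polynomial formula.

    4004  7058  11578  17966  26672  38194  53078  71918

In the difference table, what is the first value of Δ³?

402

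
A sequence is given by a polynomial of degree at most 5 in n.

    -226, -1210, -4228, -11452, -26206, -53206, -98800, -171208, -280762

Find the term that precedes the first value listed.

-16

Δ: -984, -3018, -7224, -14754, -27000, -45594, -72408, -109554
Δ²: -2034, -4206, -7530, -12246, -18594, -26814, -37146
Δ³: -2172, -3324, -4716, -6348, -8220, -10332
Δ⁴: -1152, -1392, -1632, -1872, -2112
Δ⁵: -240, -240, -240, -240
The fifth differences are constant at -240.
Work back: -1152 + 240 = -912;  -2172 + 912 = -1260;  -2034 + 1260 = -774;  -984 + 774 = -210;  -226 + 210 = -16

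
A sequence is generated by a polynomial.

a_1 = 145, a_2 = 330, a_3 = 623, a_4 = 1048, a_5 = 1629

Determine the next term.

2390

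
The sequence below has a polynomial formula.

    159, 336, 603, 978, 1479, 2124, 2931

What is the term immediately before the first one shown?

54

177  267  375  501  645  807
90  108  126  144  162
18  18  18  18
The third differences are constant at 18.
Work back: 90 − 18 = 72;  177 − 72 = 105;  159 − 105 = 54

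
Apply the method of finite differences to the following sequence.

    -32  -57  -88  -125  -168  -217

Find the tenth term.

-473

-25, -31, -37, -43, -49
-6, -6, -6, -6
The second differences are constant (-6).
-49 − 6 = -55;  -217 − 55 = -272
-55 − 6 = -61;  -272 − 61 = -333
-61 − 6 = -67;  -333 − 67 = -400
-67 − 6 = -73;  -400 − 73 = -473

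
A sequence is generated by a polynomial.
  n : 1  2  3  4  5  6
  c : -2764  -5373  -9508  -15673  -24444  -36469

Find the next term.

-52468

-2609, -4135, -6165, -8771, -12025
-1526, -2030, -2606, -3254
-504, -576, -648
-72, -72
Fourth differences constant at -72.
-648 − 72 = -720;  -3254 − 720 = -3974;  -12025 − 3974 = -15999;  -36469 − 15999 = -52468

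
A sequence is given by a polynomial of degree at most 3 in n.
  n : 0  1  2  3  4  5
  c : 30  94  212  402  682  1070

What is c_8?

3062

Δ: 64 , 118 , 190 , 280 , 388
Δ²: 54 , 72 , 90 , 108
Δ³: 18 , 18 , 18
Constant third difference = 18, so extend:
108 + 18 = 126;  388 + 126 = 514;  1070 + 514 = 1584
126 + 18 = 144;  514 + 144 = 658;  1584 + 658 = 2242
144 + 18 = 162;  658 + 162 = 820;  2242 + 820 = 3062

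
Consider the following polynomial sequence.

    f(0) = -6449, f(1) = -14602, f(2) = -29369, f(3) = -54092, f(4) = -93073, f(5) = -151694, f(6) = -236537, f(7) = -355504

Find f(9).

First differences: -8153 , -14767 , -24723 , -38981 , -58621 , -84843 , -118967
Second differences: -6614 , -9956 , -14258 , -19640 , -26222 , -34124
Third differences: -3342 , -4302 , -5382 , -6582 , -7902
Fourth differences: -960 , -1080 , -1200 , -1320
Fifth differences: -120 , -120 , -120
Constant fifth difference = -120, so extend:
-1320 − 120 = -1440;  -7902 − 1440 = -9342;  -34124 − 9342 = -43466;  -118967 − 43466 = -162433;  -355504 − 162433 = -517937
-1440 − 120 = -1560;  -9342 − 1560 = -10902;  -43466 − 10902 = -54368;  -162433 − 54368 = -216801;  -517937 − 216801 = -734738

-734738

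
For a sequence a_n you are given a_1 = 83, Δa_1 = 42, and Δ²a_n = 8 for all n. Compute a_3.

175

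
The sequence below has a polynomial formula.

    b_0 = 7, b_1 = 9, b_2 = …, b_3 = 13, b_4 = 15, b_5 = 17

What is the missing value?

11

Using the last 3 terms:
2  2
Constant first difference = 2.
Extend backward: 13 − 2 = 11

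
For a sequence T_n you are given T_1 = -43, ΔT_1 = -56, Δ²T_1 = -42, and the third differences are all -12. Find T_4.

Build the table forward from the leading diagonal:
Third differences: -12, -12, -12, -12
Second differences: -42, -54, -66, -78
First differences: -56, -98, -152, -218
T: -43, -99, -197, -349

-349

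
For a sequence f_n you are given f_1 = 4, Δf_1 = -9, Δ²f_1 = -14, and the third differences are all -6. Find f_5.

-140

Build the table forward from the leading diagonal:
D3: -6, -6, -6, -6, -6
D2: -14, -20, -26, -32, -38
D1: -9, -23, -43, -69, -101
f: 4, -5, -28, -71, -140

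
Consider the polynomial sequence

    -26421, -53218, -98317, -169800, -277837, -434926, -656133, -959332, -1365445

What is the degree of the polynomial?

-26797, -45099, -71483, -108037, -157089, -221207, -303199, -406113
-18302, -26384, -36554, -49052, -64118, -81992, -102914
-8082, -10170, -12498, -15066, -17874, -20922
-2088, -2328, -2568, -2808, -3048
-240, -240, -240, -240
The fifth differences are constant, so the polynomial has degree 5.

5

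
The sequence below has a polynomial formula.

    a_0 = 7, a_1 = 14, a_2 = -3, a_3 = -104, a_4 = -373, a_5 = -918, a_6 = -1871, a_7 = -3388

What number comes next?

First differences: 7 , -17 , -101 , -269 , -545 , -953 , -1517
Second differences: -24 , -84 , -168 , -276 , -408 , -564
Third differences: -60 , -84 , -108 , -132 , -156
Fourth differences: -24 , -24 , -24 , -24
Constant fourth difference = -24, so extend:
-156 − 24 = -180;  -564 − 180 = -744;  -1517 − 744 = -2261;  -3388 − 2261 = -5649

-5649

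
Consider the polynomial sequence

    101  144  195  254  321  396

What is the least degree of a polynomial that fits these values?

2

Δ: 43, 51, 59, 67, 75
Δ²: 8, 8, 8, 8
The second differences are constant, so the polynomial has degree 2.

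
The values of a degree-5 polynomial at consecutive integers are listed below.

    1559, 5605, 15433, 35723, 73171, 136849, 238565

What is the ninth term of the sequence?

619183

D1: 4046 , 9828 , 20290 , 37448 , 63678 , 101716
D2: 5782 , 10462 , 17158 , 26230 , 38038
D3: 4680 , 6696 , 9072 , 11808
D4: 2016 , 2376 , 2736
D5: 360 , 360
Constant fifth difference = 360, so extend:
2736 + 360 = 3096;  11808 + 3096 = 14904;  38038 + 14904 = 52942;  101716 + 52942 = 154658;  238565 + 154658 = 393223
3096 + 360 = 3456;  14904 + 3456 = 18360;  52942 + 18360 = 71302;  154658 + 71302 = 225960;  393223 + 225960 = 619183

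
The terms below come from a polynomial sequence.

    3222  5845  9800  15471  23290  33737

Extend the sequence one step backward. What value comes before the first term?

1595

D1: 2623  3955  5671  7819  10447
D2: 1332  1716  2148  2628
D3: 384  432  480
D4: 48  48
The fourth differences are constant at 48.
Work back: 384 − 48 = 336;  1332 − 336 = 996;  2623 − 996 = 1627;  3222 − 1627 = 1595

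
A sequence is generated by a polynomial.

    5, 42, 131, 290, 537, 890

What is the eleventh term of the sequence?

D1: 37 , 89 , 159 , 247 , 353
D2: 52 , 70 , 88 , 106
D3: 18 , 18 , 18
The third differences are constant (18).
106 + 18 = 124;  353 + 124 = 477;  890 + 477 = 1367
124 + 18 = 142;  477 + 142 = 619;  1367 + 619 = 1986
142 + 18 = 160;  619 + 160 = 779;  1986 + 779 = 2765
160 + 18 = 178;  779 + 178 = 957;  2765 + 957 = 3722
178 + 18 = 196;  957 + 196 = 1153;  3722 + 1153 = 4875

4875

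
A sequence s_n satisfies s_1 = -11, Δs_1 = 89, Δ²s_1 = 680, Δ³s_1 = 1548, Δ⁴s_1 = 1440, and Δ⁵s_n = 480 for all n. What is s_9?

Build the table forward from the leading diagonal:
D5: 480, 480, 480, 480, 480, 480, 480, 480, 480
D4: 1440, 1920, 2400, 2880, 3360, 3840, 4320, 4800, 5280
D3: 1548, 2988, 4908, 7308, 10188, 13548, 17388, 21708, 26508
D2: 680, 2228, 5216, 10124, 17432, 27620, 41168, 58556, 80264
D1: 89, 769, 2997, 8213, 18337, 35769, 63389, 104557, 163113
s: -11, 78, 847, 3844, 12057, 30394, 66163, 129552, 234109

234109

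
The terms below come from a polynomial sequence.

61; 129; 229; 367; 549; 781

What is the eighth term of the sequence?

D1: 68, 100, 138, 182, 232
D2: 32, 38, 44, 50
D3: 6, 6, 6
Constant third difference = 6, so extend:
50 + 6 = 56;  232 + 56 = 288;  781 + 288 = 1069
56 + 6 = 62;  288 + 62 = 350;  1069 + 350 = 1419

1419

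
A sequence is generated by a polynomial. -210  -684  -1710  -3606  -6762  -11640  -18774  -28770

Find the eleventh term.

-83070

Δ: -474 , -1026 , -1896 , -3156 , -4878 , -7134 , -9996
Δ²: -552 , -870 , -1260 , -1722 , -2256 , -2862
Δ³: -318 , -390 , -462 , -534 , -606
Δ⁴: -72 , -72 , -72 , -72
The fourth differences are constant (-72).
-606 − 72 = -678;  -2862 − 678 = -3540;  -9996 − 3540 = -13536;  -28770 − 13536 = -42306
-678 − 72 = -750;  -3540 − 750 = -4290;  -13536 − 4290 = -17826;  -42306 − 17826 = -60132
-750 − 72 = -822;  -4290 − 822 = -5112;  -17826 − 5112 = -22938;  -60132 − 22938 = -83070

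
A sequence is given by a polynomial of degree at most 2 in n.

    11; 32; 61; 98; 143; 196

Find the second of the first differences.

29

Δ: 21, 29, 37, 45, 53
Δ²: 8, 8, 8, 8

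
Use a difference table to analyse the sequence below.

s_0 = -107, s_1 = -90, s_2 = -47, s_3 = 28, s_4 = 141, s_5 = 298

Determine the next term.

First differences: 17, 43, 75, 113, 157
Second differences: 26, 32, 38, 44
Third differences: 6, 6, 6
The third differences are constant (6).
44 + 6 = 50;  157 + 50 = 207;  298 + 207 = 505

505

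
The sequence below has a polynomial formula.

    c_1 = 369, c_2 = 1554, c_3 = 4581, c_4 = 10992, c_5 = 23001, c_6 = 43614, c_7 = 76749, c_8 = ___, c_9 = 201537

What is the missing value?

Using the first 7 terms:
First differences: 1185, 3027, 6411, 12009, 20613, 33135
Second differences: 1842, 3384, 5598, 8604, 12522
Third differences: 1542, 2214, 3006, 3918
Fourth differences: 672, 792, 912
Fifth differences: 120, 120
Constant fifth difference = 120.
Extend forward: 912 + 120 = 1032;  3918 + 1032 = 4950;  12522 + 4950 = 17472;  33135 + 17472 = 50607;  76749 + 50607 = 127356

127356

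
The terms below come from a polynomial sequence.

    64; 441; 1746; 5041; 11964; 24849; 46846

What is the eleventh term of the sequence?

324234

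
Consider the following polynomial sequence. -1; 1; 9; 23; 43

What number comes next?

First differences: 2, 8, 14, 20
Second differences: 6, 6, 6
Constant second difference = 6, so extend:
20 + 6 = 26;  43 + 26 = 69

69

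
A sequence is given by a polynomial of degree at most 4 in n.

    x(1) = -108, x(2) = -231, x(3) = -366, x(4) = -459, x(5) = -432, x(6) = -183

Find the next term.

D1: -123, -135, -93, 27, 249
D2: -12, 42, 120, 222
D3: 54, 78, 102
D4: 24, 24
Fourth differences constant at 24.
102 + 24 = 126;  222 + 126 = 348;  249 + 348 = 597;  -183 + 597 = 414

414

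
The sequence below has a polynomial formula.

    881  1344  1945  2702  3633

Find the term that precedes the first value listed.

538

Δ: 463, 601, 757, 931
Δ²: 138, 156, 174
Δ³: 18, 18
The third differences are constant at 18.
Work back: 138 − 18 = 120;  463 − 120 = 343;  881 − 343 = 538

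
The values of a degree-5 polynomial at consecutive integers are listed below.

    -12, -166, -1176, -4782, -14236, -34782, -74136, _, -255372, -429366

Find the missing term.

-142966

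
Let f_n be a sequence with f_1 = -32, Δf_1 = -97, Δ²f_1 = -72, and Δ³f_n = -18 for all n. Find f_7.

Build the table forward from the leading diagonal:
Δ³: -18  -18  -18  -18  -18  -18  -18
Δ²: -72  -90  -108  -126  -144  -162  -180
Δ: -97  -169  -259  -367  -493  -637  -799
f: -32  -129  -298  -557  -924  -1417  -2054

-2054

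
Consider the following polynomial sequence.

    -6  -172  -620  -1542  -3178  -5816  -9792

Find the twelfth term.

-64862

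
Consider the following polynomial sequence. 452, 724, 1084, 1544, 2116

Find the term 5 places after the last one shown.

D1: 272 , 360 , 460 , 572
D2: 88 , 100 , 112
D3: 12 , 12
The third differences are constant (12).
112 + 12 = 124;  572 + 124 = 696;  2116 + 696 = 2812
124 + 12 = 136;  696 + 136 = 832;  2812 + 832 = 3644
136 + 12 = 148;  832 + 148 = 980;  3644 + 980 = 4624
148 + 12 = 160;  980 + 160 = 1140;  4624 + 1140 = 5764
160 + 12 = 172;  1140 + 172 = 1312;  5764 + 1312 = 7076

7076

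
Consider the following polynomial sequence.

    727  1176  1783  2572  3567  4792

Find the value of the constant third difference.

Δ: 449, 607, 789, 995, 1225
Δ²: 158, 182, 206, 230
Δ³: 24, 24, 24

24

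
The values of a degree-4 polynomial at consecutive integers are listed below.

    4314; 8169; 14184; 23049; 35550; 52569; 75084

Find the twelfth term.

311049

Δ: 3855 , 6015 , 8865 , 12501 , 17019 , 22515
Δ²: 2160 , 2850 , 3636 , 4518 , 5496
Δ³: 690 , 786 , 882 , 978
Δ⁴: 96 , 96 , 96
Fourth differences constant at 96.
978 + 96 = 1074;  5496 + 1074 = 6570;  22515 + 6570 = 29085;  75084 + 29085 = 104169
1074 + 96 = 1170;  6570 + 1170 = 7740;  29085 + 7740 = 36825;  104169 + 36825 = 140994
1170 + 96 = 1266;  7740 + 1266 = 9006;  36825 + 9006 = 45831;  140994 + 45831 = 186825
1266 + 96 = 1362;  9006 + 1362 = 10368;  45831 + 10368 = 56199;  186825 + 56199 = 243024
1362 + 96 = 1458;  10368 + 1458 = 11826;  56199 + 11826 = 68025;  243024 + 68025 = 311049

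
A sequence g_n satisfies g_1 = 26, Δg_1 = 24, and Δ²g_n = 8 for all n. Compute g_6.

226

Build the table forward from the leading diagonal:
Second differences: 8  8  8  8  8  8
First differences: 24  32  40  48  56  64
g: 26  50  82  122  170  226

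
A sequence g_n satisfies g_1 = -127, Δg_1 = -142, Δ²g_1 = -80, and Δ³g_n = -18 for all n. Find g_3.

-491

Build the table forward from the leading diagonal:
D3: -18, -18, -18
D2: -80, -98, -116
D1: -142, -222, -320
g: -127, -269, -491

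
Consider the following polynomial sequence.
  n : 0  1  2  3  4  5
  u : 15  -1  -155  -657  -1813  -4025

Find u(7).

-13705

Δ: -16, -154, -502, -1156, -2212
Δ²: -138, -348, -654, -1056
Δ³: -210, -306, -402
Δ⁴: -96, -96
The fourth differences are constant (-96).
-402 − 96 = -498;  -1056 − 498 = -1554;  -2212 − 1554 = -3766;  -4025 − 3766 = -7791
-498 − 96 = -594;  -1554 − 594 = -2148;  -3766 − 2148 = -5914;  -7791 − 5914 = -13705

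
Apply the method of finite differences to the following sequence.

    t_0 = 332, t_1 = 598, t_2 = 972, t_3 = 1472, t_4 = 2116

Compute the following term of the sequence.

2922

D1: 266  374  500  644
D2: 108  126  144
D3: 18  18
The third differences are constant (18).
144 + 18 = 162;  644 + 162 = 806;  2116 + 806 = 2922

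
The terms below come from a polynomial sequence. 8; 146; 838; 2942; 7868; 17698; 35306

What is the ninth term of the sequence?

110032

D1: 138  692  2104  4926  9830  17608
D2: 554  1412  2822  4904  7778
D3: 858  1410  2082  2874
D4: 552  672  792
D5: 120  120
Constant fifth difference = 120, so extend:
792 + 120 = 912;  2874 + 912 = 3786;  7778 + 3786 = 11564;  17608 + 11564 = 29172;  35306 + 29172 = 64478
912 + 120 = 1032;  3786 + 1032 = 4818;  11564 + 4818 = 16382;  29172 + 16382 = 45554;  64478 + 45554 = 110032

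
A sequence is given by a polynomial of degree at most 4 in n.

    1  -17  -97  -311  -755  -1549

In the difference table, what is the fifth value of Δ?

First differences: -18, -80, -214, -444, -794
Second differences: -62, -134, -230, -350
Third differences: -72, -96, -120
Fourth differences: -24, -24

-794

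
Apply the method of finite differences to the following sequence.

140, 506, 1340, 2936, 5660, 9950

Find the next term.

Δ: 366, 834, 1596, 2724, 4290
Δ²: 468, 762, 1128, 1566
Δ³: 294, 366, 438
Δ⁴: 72, 72
Fourth differences constant at 72.
438 + 72 = 510;  1566 + 510 = 2076;  4290 + 2076 = 6366;  9950 + 6366 = 16316

16316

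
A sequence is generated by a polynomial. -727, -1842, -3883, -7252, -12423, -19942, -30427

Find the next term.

-44568

First differences: -1115 , -2041 , -3369 , -5171 , -7519 , -10485
Second differences: -926 , -1328 , -1802 , -2348 , -2966
Third differences: -402 , -474 , -546 , -618
Fourth differences: -72 , -72 , -72
The fourth differences are constant (-72).
-618 − 72 = -690;  -2966 − 690 = -3656;  -10485 − 3656 = -14141;  -30427 − 14141 = -44568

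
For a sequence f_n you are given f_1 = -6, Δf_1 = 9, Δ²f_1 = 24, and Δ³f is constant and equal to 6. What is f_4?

Build the table forward from the leading diagonal:
Third differences: 6, 6, 6, 6
Second differences: 24, 30, 36, 42
First differences: 9, 33, 63, 99
f: -6, 3, 36, 99

99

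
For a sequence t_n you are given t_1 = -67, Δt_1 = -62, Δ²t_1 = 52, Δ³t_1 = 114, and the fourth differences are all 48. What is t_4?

Build the table forward from the leading diagonal:
Fourth differences: 48, 48, 48, 48
Third differences: 114, 162, 210, 258
Second differences: 52, 166, 328, 538
First differences: -62, -10, 156, 484
t: -67, -129, -139, 17

17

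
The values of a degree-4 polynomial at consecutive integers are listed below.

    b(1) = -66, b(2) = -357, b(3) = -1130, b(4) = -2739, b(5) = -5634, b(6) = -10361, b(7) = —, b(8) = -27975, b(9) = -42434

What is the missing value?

-17562

Using the first 6 terms:
-291, -773, -1609, -2895, -4727
-482, -836, -1286, -1832
-354, -450, -546
-96, -96
Constant fourth difference = -96.
Extend forward: -546 − 96 = -642;  -1832 − 642 = -2474;  -4727 − 2474 = -7201;  -10361 − 7201 = -17562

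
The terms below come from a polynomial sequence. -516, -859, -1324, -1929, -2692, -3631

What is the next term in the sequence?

-4764

First differences: -343  -465  -605  -763  -939
Second differences: -122  -140  -158  -176
Third differences: -18  -18  -18
Constant third difference = -18, so extend:
-176 − 18 = -194;  -939 − 194 = -1133;  -3631 − 1133 = -4764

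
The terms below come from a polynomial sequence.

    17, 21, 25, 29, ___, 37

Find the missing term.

Using the first 4 terms:
4, 4, 4
Constant first difference = 4.
Extend forward: 29 + 4 = 33

33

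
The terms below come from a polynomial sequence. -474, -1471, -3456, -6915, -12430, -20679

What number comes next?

-997  -1985  -3459  -5515  -8249
-988  -1474  -2056  -2734
-486  -582  -678
-96  -96
Constant fourth difference = -96, so extend:
-678 − 96 = -774;  -2734 − 774 = -3508;  -8249 − 3508 = -11757;  -20679 − 11757 = -32436

-32436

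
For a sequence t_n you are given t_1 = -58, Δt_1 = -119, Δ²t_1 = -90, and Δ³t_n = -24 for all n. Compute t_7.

-2602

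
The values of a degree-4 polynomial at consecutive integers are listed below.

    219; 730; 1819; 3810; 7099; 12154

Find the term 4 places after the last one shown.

Δ: 511  1089  1991  3289  5055
Δ²: 578  902  1298  1766
Δ³: 324  396  468
Δ⁴: 72  72
Fourth differences constant at 72.
468 + 72 = 540;  1766 + 540 = 2306;  5055 + 2306 = 7361;  12154 + 7361 = 19515
540 + 72 = 612;  2306 + 612 = 2918;  7361 + 2918 = 10279;  19515 + 10279 = 29794
612 + 72 = 684;  2918 + 684 = 3602;  10279 + 3602 = 13881;  29794 + 13881 = 43675
684 + 72 = 756;  3602 + 756 = 4358;  13881 + 4358 = 18239;  43675 + 18239 = 61914

61914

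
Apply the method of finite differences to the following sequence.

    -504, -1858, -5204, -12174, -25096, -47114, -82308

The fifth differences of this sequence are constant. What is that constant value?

-120

First differences: -1354, -3346, -6970, -12922, -22018, -35194
Second differences: -1992, -3624, -5952, -9096, -13176
Third differences: -1632, -2328, -3144, -4080
Fourth differences: -696, -816, -936
Fifth differences: -120, -120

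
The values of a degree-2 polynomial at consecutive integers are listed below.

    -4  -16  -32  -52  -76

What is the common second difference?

-4

Δ: -12, -16, -20, -24
Δ²: -4, -4, -4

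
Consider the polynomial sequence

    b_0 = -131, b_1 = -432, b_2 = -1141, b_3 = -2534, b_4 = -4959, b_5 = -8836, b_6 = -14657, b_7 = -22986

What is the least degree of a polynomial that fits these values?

4

-301, -709, -1393, -2425, -3877, -5821, -8329
-408, -684, -1032, -1452, -1944, -2508
-276, -348, -420, -492, -564
-72, -72, -72, -72
The fourth differences are constant, so the polynomial has degree 4.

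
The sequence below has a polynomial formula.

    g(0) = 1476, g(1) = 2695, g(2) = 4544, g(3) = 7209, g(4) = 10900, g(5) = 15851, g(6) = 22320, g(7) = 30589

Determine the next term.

40964

Δ: 1219  1849  2665  3691  4951  6469  8269
Δ²: 630  816  1026  1260  1518  1800
Δ³: 186  210  234  258  282
Δ⁴: 24  24  24  24
Fourth differences constant at 24.
282 + 24 = 306;  1800 + 306 = 2106;  8269 + 2106 = 10375;  30589 + 10375 = 40964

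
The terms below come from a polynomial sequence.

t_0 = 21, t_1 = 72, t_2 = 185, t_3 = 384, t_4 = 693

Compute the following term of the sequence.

1136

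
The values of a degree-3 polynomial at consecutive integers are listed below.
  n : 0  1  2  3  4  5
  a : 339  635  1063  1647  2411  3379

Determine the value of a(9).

296  428  584  764  968
132  156  180  204
24  24  24
Constant third difference = 24, so extend:
204 + 24 = 228;  968 + 228 = 1196;  3379 + 1196 = 4575
228 + 24 = 252;  1196 + 252 = 1448;  4575 + 1448 = 6023
252 + 24 = 276;  1448 + 276 = 1724;  6023 + 1724 = 7747
276 + 24 = 300;  1724 + 300 = 2024;  7747 + 2024 = 9771

9771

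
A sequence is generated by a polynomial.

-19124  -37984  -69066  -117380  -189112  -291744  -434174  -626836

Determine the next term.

-881820

First differences: -18860 , -31082 , -48314 , -71732 , -102632 , -142430 , -192662
Second differences: -12222 , -17232 , -23418 , -30900 , -39798 , -50232
Third differences: -5010 , -6186 , -7482 , -8898 , -10434
Fourth differences: -1176 , -1296 , -1416 , -1536
Fifth differences: -120 , -120 , -120
Constant fifth difference = -120, so extend:
-1536 − 120 = -1656;  -10434 − 1656 = -12090;  -50232 − 12090 = -62322;  -192662 − 62322 = -254984;  -626836 − 254984 = -881820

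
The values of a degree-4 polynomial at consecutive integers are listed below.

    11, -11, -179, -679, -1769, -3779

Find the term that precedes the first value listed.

1

First differences: -22  -168  -500  -1090  -2010
Second differences: -146  -332  -590  -920
Third differences: -186  -258  -330
Fourth differences: -72  -72
The fourth differences are constant at -72.
Work back: -186 + 72 = -114;  -146 + 114 = -32;  -22 + 32 = 10;  11 − 10 = 1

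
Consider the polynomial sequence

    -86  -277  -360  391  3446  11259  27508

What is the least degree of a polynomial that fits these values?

-191, -83, 751, 3055, 7813, 16249
108, 834, 2304, 4758, 8436
726, 1470, 2454, 3678
744, 984, 1224
240, 240
The fifth differences are constant, so the polynomial has degree 5.

5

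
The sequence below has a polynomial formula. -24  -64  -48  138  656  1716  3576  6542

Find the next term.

10968

First differences: -40, 16, 186, 518, 1060, 1860, 2966
Second differences: 56, 170, 332, 542, 800, 1106
Third differences: 114, 162, 210, 258, 306
Fourth differences: 48, 48, 48, 48
Constant fourth difference = 48, so extend:
306 + 48 = 354;  1106 + 354 = 1460;  2966 + 1460 = 4426;  6542 + 4426 = 10968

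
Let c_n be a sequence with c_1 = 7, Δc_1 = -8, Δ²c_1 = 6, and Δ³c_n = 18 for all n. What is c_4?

19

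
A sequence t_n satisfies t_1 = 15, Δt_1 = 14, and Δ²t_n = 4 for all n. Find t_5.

95

Build the table forward from the leading diagonal:
Δ²: 4  4  4  4  4
Δ: 14  18  22  26  30
t: 15  29  47  69  95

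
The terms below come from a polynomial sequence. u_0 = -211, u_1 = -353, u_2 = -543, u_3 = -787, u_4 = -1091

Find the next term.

-1461

-142 , -190 , -244 , -304
-48 , -54 , -60
-6 , -6
Third differences constant at -6.
-60 − 6 = -66;  -304 − 66 = -370;  -1091 − 370 = -1461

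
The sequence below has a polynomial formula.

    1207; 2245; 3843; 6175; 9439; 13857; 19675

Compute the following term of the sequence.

27163

1038, 1598, 2332, 3264, 4418, 5818
560, 734, 932, 1154, 1400
174, 198, 222, 246
24, 24, 24
Fourth differences constant at 24.
246 + 24 = 270;  1400 + 270 = 1670;  5818 + 1670 = 7488;  19675 + 7488 = 27163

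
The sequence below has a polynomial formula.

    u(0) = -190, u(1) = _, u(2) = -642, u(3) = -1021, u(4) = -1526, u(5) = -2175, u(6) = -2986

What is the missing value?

Using the last 5 terms:
-379, -505, -649, -811
-126, -144, -162
-18, -18
Constant third difference = -18.
Extend backward: -126 + 18 = -108;  -379 + 108 = -271;  -642 + 271 = -371

-371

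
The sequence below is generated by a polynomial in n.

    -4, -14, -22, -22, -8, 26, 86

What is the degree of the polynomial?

3

Δ: -10, -8, 0, 14, 34, 60
Δ²: 2, 8, 14, 20, 26
Δ³: 6, 6, 6, 6
The third differences are constant, so the polynomial has degree 3.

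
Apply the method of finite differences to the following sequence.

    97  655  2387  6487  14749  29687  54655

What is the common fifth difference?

First differences: 558, 1732, 4100, 8262, 14938, 24968
Second differences: 1174, 2368, 4162, 6676, 10030
Third differences: 1194, 1794, 2514, 3354
Fourth differences: 600, 720, 840
Fifth differences: 120, 120

120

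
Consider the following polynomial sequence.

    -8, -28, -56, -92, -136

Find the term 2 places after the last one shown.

-248

Δ: -20, -28, -36, -44
Δ²: -8, -8, -8
Constant second difference = -8, so extend:
-44 − 8 = -52;  -136 − 52 = -188
-52 − 8 = -60;  -188 − 60 = -248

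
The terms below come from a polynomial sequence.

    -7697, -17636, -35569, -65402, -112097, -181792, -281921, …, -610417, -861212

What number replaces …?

-421334

Using the first 7 terms:
First differences: -9939, -17933, -29833, -46695, -69695, -100129
Second differences: -7994, -11900, -16862, -23000, -30434
Third differences: -3906, -4962, -6138, -7434
Fourth differences: -1056, -1176, -1296
Fifth differences: -120, -120
Constant fifth difference = -120.
Extend forward: -1296 − 120 = -1416;  -7434 − 1416 = -8850;  -30434 − 8850 = -39284;  -100129 − 39284 = -139413;  -281921 − 139413 = -421334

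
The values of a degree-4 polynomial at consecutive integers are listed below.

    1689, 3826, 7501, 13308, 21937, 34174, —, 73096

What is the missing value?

50901

Using the first 6 terms:
2137, 3675, 5807, 8629, 12237
1538, 2132, 2822, 3608
594, 690, 786
96, 96
Constant fourth difference = 96.
Extend forward: 786 + 96 = 882;  3608 + 882 = 4490;  12237 + 4490 = 16727;  34174 + 16727 = 50901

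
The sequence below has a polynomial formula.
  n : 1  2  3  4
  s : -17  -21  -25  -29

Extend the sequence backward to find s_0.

-13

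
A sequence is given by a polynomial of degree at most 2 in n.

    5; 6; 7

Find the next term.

8

1  1
First differences constant at 1.
7 + 1 = 8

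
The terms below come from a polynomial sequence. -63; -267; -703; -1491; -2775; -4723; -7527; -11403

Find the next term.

D1: -204, -436, -788, -1284, -1948, -2804, -3876
D2: -232, -352, -496, -664, -856, -1072
D3: -120, -144, -168, -192, -216
D4: -24, -24, -24, -24
Fourth differences constant at -24.
-216 − 24 = -240;  -1072 − 240 = -1312;  -3876 − 1312 = -5188;  -11403 − 5188 = -16591

-16591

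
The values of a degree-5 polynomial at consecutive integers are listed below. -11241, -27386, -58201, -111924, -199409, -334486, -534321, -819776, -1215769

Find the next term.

-1751634

D1: -16145, -30815, -53723, -87485, -135077, -199835, -285455, -395993
D2: -14670, -22908, -33762, -47592, -64758, -85620, -110538
D3: -8238, -10854, -13830, -17166, -20862, -24918
D4: -2616, -2976, -3336, -3696, -4056
D5: -360, -360, -360, -360
The fifth differences are constant (-360).
-4056 − 360 = -4416;  -24918 − 4416 = -29334;  -110538 − 29334 = -139872;  -395993 − 139872 = -535865;  -1215769 − 535865 = -1751634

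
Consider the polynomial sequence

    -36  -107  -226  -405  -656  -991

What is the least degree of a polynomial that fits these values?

First differences: -71, -119, -179, -251, -335
Second differences: -48, -60, -72, -84
Third differences: -12, -12, -12
The third differences are constant, so the polynomial has degree 3.

3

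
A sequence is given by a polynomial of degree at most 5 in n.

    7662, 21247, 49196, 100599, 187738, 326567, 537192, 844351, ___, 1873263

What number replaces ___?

1277894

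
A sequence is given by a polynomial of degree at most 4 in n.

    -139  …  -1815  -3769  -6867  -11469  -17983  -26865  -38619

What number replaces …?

Using the last 7 terms:
First differences: -1954, -3098, -4602, -6514, -8882, -11754
Second differences: -1144, -1504, -1912, -2368, -2872
Third differences: -360, -408, -456, -504
Fourth differences: -48, -48, -48
Constant fourth difference = -48.
Extend backward: -360 + 48 = -312;  -1144 + 312 = -832;  -1954 + 832 = -1122;  -1815 + 1122 = -693

-693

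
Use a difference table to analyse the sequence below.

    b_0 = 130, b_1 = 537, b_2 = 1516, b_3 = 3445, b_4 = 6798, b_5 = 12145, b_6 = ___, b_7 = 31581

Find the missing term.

20152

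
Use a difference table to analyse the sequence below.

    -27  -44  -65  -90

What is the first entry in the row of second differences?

Δ: -17, -21, -25
Δ²: -4, -4

-4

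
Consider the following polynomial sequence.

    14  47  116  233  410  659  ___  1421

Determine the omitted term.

Using the first 6 terms:
First differences: 33, 69, 117, 177, 249
Second differences: 36, 48, 60, 72
Third differences: 12, 12, 12
Constant third difference = 12.
Extend forward: 72 + 12 = 84;  249 + 84 = 333;  659 + 333 = 992

992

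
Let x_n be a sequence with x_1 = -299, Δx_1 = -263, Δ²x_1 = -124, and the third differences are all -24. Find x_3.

-949

Build the table forward from the leading diagonal:
D3: -24, -24, -24
D2: -124, -148, -172
D1: -263, -387, -535
x: -299, -562, -949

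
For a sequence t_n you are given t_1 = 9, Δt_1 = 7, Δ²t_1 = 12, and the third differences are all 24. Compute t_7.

711

Build the table forward from the leading diagonal:
D3: 24, 24, 24, 24, 24, 24, 24
D2: 12, 36, 60, 84, 108, 132, 156
D1: 7, 19, 55, 115, 199, 307, 439
t: 9, 16, 35, 90, 205, 404, 711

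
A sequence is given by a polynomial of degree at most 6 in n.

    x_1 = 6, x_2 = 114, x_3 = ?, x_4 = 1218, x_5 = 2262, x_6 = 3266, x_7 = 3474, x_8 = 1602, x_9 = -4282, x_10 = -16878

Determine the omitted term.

482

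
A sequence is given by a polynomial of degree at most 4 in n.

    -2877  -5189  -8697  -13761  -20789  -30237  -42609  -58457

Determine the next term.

First differences: -2312, -3508, -5064, -7028, -9448, -12372, -15848
Second differences: -1196, -1556, -1964, -2420, -2924, -3476
Third differences: -360, -408, -456, -504, -552
Fourth differences: -48, -48, -48, -48
Fourth differences constant at -48.
-552 − 48 = -600;  -3476 − 600 = -4076;  -15848 − 4076 = -19924;  -58457 − 19924 = -78381

-78381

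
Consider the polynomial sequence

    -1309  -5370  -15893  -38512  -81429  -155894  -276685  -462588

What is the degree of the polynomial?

D1: -4061, -10523, -22619, -42917, -74465, -120791, -185903
D2: -6462, -12096, -20298, -31548, -46326, -65112
D3: -5634, -8202, -11250, -14778, -18786
D4: -2568, -3048, -3528, -4008
D5: -480, -480, -480
The fifth differences are constant, so the polynomial has degree 5.

5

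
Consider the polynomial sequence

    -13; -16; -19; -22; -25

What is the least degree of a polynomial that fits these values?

First differences: -3, -3, -3, -3
The first differences are constant, so the polynomial has degree 1.

1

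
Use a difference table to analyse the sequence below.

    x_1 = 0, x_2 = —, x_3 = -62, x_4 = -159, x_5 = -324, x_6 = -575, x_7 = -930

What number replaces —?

-15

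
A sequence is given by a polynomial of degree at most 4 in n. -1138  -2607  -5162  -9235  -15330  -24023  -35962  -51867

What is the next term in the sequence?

-72530

Δ: -1469, -2555, -4073, -6095, -8693, -11939, -15905
Δ²: -1086, -1518, -2022, -2598, -3246, -3966
Δ³: -432, -504, -576, -648, -720
Δ⁴: -72, -72, -72, -72
Fourth differences constant at -72.
-720 − 72 = -792;  -3966 − 792 = -4758;  -15905 − 4758 = -20663;  -51867 − 20663 = -72530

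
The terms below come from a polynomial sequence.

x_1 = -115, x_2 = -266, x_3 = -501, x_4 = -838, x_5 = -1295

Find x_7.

-2641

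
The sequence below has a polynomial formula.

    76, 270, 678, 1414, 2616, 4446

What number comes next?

7090

First differences: 194, 408, 736, 1202, 1830
Second differences: 214, 328, 466, 628
Third differences: 114, 138, 162
Fourth differences: 24, 24
The fourth differences are constant (24).
162 + 24 = 186;  628 + 186 = 814;  1830 + 814 = 2644;  4446 + 2644 = 7090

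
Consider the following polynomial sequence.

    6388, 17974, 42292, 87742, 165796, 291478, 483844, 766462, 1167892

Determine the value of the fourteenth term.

6366742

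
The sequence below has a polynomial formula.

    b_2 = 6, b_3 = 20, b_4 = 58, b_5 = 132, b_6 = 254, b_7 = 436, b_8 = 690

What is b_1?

4

D1: 14  38  74  122  182  254
D2: 24  36  48  60  72
D3: 12  12  12  12
The third differences are constant at 12.
Work back: 24 − 12 = 12;  14 − 12 = 2;  6 − 2 = 4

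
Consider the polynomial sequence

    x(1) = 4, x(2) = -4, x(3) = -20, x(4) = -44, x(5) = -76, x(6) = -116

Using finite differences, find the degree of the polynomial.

2

Δ: -8, -16, -24, -32, -40
Δ²: -8, -8, -8, -8
The second differences are constant, so the polynomial has degree 2.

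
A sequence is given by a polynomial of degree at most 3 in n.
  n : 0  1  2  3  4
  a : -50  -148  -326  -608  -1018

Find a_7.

D1: -98, -178, -282, -410
D2: -80, -104, -128
D3: -24, -24
Constant third difference = -24, so extend:
-128 − 24 = -152;  -410 − 152 = -562;  -1018 − 562 = -1580
-152 − 24 = -176;  -562 − 176 = -738;  -1580 − 738 = -2318
-176 − 24 = -200;  -738 − 200 = -938;  -2318 − 938 = -3256

-3256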